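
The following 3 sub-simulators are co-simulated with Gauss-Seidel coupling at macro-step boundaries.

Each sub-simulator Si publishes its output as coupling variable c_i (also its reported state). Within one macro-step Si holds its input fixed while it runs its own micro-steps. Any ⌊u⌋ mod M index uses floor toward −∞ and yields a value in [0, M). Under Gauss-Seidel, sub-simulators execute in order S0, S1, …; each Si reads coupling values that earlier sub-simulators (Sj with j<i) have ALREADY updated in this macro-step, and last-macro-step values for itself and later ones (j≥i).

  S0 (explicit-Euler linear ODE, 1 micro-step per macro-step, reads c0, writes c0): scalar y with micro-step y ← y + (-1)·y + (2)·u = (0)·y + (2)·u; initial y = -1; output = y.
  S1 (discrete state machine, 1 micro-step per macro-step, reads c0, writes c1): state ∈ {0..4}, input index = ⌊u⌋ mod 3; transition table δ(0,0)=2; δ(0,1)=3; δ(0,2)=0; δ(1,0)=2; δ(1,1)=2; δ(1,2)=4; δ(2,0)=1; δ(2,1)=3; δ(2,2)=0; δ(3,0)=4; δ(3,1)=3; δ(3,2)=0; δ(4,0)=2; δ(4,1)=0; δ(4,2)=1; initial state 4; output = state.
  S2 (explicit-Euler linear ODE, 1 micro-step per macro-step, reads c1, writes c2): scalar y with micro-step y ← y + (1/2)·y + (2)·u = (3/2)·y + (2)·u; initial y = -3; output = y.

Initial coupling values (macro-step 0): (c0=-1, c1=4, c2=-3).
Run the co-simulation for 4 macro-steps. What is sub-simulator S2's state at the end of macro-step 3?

S2 state at macro-step 3 = -33/8

macro 1: S0 reads c0=-1 → after 1×micro: -2; S1 reads c0=-2 → after 1×micro: 0; S2 reads c1=0 → after 1×micro: -9/2 ⇒ (c0=-2, c1=0, c2=-9/2)
macro 2: S0 reads c0=-2 → after 1×micro: -4; S1 reads c0=-4 → after 1×micro: 0; S2 reads c1=0 → after 1×micro: -27/4 ⇒ (c0=-4, c1=0, c2=-27/4)
macro 3: S0 reads c0=-4 → after 1×micro: -8; S1 reads c0=-8 → after 1×micro: 3; S2 reads c1=3 → after 1×micro: -33/8 ⇒ (c0=-8, c1=3, c2=-33/8)
macro 4: S0 reads c0=-8 → after 1×micro: -16; S1 reads c0=-16 → after 1×micro: 0; S2 reads c1=0 → after 1×micro: -99/16 ⇒ (c0=-16, c1=0, c2=-99/16)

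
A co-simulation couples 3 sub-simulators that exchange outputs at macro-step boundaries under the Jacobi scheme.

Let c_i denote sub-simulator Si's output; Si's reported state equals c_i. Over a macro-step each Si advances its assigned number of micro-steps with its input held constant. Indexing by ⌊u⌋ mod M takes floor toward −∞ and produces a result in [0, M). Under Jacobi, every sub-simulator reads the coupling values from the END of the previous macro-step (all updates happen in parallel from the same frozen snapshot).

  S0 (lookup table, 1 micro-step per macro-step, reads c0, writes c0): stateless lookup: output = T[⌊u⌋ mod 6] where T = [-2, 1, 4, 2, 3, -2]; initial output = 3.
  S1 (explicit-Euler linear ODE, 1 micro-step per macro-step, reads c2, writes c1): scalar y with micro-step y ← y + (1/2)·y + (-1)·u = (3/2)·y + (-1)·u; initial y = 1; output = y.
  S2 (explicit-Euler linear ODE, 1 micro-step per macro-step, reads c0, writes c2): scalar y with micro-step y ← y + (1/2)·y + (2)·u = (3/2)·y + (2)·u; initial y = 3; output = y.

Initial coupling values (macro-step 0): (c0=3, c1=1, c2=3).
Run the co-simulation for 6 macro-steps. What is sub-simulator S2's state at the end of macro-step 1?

S2 state at macro-step 1 = 21/2

macro 1: S0 reads c0=3 → after 1×micro: 2; S1 reads c2=3 → after 1×micro: -3/2; S2 reads c0=3 → after 1×micro: 21/2 ⇒ (c0=2, c1=-3/2, c2=21/2)
macro 2: S0 reads c0=2 → after 1×micro: 4; S1 reads c2=21/2 → after 1×micro: -51/4; S2 reads c0=2 → after 1×micro: 79/4 ⇒ (c0=4, c1=-51/4, c2=79/4)
macro 3: S0 reads c0=4 → after 1×micro: 3; S1 reads c2=79/4 → after 1×micro: -311/8; S2 reads c0=4 → after 1×micro: 301/8 ⇒ (c0=3, c1=-311/8, c2=301/8)
macro 4: S0 reads c0=3 → after 1×micro: 2; S1 reads c2=301/8 → after 1×micro: -1535/16; S2 reads c0=3 → after 1×micro: 999/16 ⇒ (c0=2, c1=-1535/16, c2=999/16)
macro 5: S0 reads c0=2 → after 1×micro: 4; S1 reads c2=999/16 → after 1×micro: -6603/32; S2 reads c0=2 → after 1×micro: 3125/32 ⇒ (c0=4, c1=-6603/32, c2=3125/32)
macro 6: S0 reads c0=4 → after 1×micro: 3; S1 reads c2=3125/32 → after 1×micro: -26059/64; S2 reads c0=4 → after 1×micro: 9887/64 ⇒ (c0=3, c1=-26059/64, c2=9887/64)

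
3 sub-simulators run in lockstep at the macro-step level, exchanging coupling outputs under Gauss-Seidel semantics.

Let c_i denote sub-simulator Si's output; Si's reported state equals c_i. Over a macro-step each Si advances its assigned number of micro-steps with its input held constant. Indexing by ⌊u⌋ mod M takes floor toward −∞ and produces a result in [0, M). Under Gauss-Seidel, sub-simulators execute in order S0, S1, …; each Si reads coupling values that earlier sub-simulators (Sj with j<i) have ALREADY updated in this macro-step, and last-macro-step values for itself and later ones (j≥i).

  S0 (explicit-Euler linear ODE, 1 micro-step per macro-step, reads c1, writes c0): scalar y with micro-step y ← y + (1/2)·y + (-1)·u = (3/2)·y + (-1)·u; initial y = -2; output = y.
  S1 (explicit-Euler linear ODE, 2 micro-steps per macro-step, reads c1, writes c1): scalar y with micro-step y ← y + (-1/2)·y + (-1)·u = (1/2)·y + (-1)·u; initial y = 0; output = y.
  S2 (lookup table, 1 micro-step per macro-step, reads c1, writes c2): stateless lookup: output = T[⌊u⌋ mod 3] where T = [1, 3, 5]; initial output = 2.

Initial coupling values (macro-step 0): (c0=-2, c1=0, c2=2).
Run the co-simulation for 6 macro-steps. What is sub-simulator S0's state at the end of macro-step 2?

macro 1: S0 reads c1=0 → after 1×micro: -3; S1 reads c1=0 → after 2×micro: 0; S2 reads c1=0 → after 1×micro: 1 ⇒ (c0=-3, c1=0, c2=1)
macro 2: S0 reads c1=0 → after 1×micro: -9/2; S1 reads c1=0 → after 2×micro: 0; S2 reads c1=0 → after 1×micro: 1 ⇒ (c0=-9/2, c1=0, c2=1)
macro 3: S0 reads c1=0 → after 1×micro: -27/4; S1 reads c1=0 → after 2×micro: 0; S2 reads c1=0 → after 1×micro: 1 ⇒ (c0=-27/4, c1=0, c2=1)
macro 4: S0 reads c1=0 → after 1×micro: -81/8; S1 reads c1=0 → after 2×micro: 0; S2 reads c1=0 → after 1×micro: 1 ⇒ (c0=-81/8, c1=0, c2=1)
macro 5: S0 reads c1=0 → after 1×micro: -243/16; S1 reads c1=0 → after 2×micro: 0; S2 reads c1=0 → after 1×micro: 1 ⇒ (c0=-243/16, c1=0, c2=1)
macro 6: S0 reads c1=0 → after 1×micro: -729/32; S1 reads c1=0 → after 2×micro: 0; S2 reads c1=0 → after 1×micro: 1 ⇒ (c0=-729/32, c1=0, c2=1)

S0 state at macro-step 2 = -9/2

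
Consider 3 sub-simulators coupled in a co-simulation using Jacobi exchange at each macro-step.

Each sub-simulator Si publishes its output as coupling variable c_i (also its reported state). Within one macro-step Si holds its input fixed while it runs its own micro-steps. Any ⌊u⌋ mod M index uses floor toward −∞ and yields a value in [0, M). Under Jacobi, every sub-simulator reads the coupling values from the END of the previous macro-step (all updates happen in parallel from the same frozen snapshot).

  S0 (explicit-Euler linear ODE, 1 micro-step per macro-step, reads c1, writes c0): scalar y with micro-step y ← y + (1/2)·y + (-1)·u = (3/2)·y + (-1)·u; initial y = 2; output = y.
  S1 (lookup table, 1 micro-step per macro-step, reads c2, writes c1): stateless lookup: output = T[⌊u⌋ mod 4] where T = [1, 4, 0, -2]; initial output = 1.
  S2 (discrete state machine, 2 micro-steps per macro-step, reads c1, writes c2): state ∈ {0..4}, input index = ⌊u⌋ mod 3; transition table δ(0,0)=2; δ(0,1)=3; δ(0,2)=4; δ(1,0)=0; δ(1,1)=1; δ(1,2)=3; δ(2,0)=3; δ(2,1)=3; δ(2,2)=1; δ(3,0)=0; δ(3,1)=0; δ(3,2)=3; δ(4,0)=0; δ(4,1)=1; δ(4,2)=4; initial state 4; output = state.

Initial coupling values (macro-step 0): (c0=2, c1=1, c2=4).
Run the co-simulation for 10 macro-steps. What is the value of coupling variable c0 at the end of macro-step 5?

c0 at macro-step 5 = -49/4

macro 1: S0 reads c1=1 → after 1×micro: 2; S1 reads c2=4 → after 1×micro: 1; S2 reads c1=1 → after 2×micro: 1 ⇒ (c0=2, c1=1, c2=1)
macro 2: S0 reads c1=1 → after 1×micro: 2; S1 reads c2=1 → after 1×micro: 4; S2 reads c1=1 → after 2×micro: 1 ⇒ (c0=2, c1=4, c2=1)
macro 3: S0 reads c1=4 → after 1×micro: -1; S1 reads c2=1 → after 1×micro: 4; S2 reads c1=4 → after 2×micro: 1 ⇒ (c0=-1, c1=4, c2=1)
macro 4: S0 reads c1=4 → after 1×micro: -11/2; S1 reads c2=1 → after 1×micro: 4; S2 reads c1=4 → after 2×micro: 1 ⇒ (c0=-11/2, c1=4, c2=1)
macro 5: S0 reads c1=4 → after 1×micro: -49/4; S1 reads c2=1 → after 1×micro: 4; S2 reads c1=4 → after 2×micro: 1 ⇒ (c0=-49/4, c1=4, c2=1)
macro 6: S0 reads c1=4 → after 1×micro: -179/8; S1 reads c2=1 → after 1×micro: 4; S2 reads c1=4 → after 2×micro: 1 ⇒ (c0=-179/8, c1=4, c2=1)
macro 7: S0 reads c1=4 → after 1×micro: -601/16; S1 reads c2=1 → after 1×micro: 4; S2 reads c1=4 → after 2×micro: 1 ⇒ (c0=-601/16, c1=4, c2=1)
macro 8: S0 reads c1=4 → after 1×micro: -1931/32; S1 reads c2=1 → after 1×micro: 4; S2 reads c1=4 → after 2×micro: 1 ⇒ (c0=-1931/32, c1=4, c2=1)
macro 9: S0 reads c1=4 → after 1×micro: -6049/64; S1 reads c2=1 → after 1×micro: 4; S2 reads c1=4 → after 2×micro: 1 ⇒ (c0=-6049/64, c1=4, c2=1)
macro 10: S0 reads c1=4 → after 1×micro: -18659/128; S1 reads c2=1 → after 1×micro: 4; S2 reads c1=4 → after 2×micro: 1 ⇒ (c0=-18659/128, c1=4, c2=1)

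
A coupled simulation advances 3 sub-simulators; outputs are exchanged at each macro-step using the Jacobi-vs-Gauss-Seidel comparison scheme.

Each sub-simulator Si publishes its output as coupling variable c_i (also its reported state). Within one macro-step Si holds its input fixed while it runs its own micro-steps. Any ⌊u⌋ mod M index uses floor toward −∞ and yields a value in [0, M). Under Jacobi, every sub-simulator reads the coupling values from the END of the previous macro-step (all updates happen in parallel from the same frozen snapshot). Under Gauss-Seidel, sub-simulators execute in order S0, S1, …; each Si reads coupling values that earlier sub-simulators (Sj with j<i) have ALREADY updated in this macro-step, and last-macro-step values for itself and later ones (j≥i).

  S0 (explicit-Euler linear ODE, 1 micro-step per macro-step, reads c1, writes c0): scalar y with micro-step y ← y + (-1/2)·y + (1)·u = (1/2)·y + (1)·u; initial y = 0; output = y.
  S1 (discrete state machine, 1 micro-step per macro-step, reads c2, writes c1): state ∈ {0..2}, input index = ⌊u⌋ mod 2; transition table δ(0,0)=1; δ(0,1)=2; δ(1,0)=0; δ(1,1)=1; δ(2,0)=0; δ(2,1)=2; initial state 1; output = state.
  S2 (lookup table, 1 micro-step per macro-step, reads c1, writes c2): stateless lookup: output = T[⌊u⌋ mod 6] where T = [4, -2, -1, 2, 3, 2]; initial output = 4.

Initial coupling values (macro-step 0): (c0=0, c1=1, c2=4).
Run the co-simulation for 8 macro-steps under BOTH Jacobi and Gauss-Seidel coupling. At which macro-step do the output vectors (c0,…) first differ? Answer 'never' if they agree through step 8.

first divergence at macro-step: 1

[Jacobi] macro 1: S0 reads c1=1 → after 1×micro: 1; S1 reads c2=4 → after 1×micro: 0; S2 reads c1=1 → after 1×micro: -2 ⇒ (c0=1, c1=0, c2=-2)
[Jacobi] macro 2: S0 reads c1=0 → after 1×micro: 1/2; S1 reads c2=-2 → after 1×micro: 1; S2 reads c1=0 → after 1×micro: 4 ⇒ (c0=1/2, c1=1, c2=4)
[Jacobi] macro 3: S0 reads c1=1 → after 1×micro: 5/4; S1 reads c2=4 → after 1×micro: 0; S2 reads c1=1 → after 1×micro: -2 ⇒ (c0=5/4, c1=0, c2=-2)
[Jacobi] macro 4: S0 reads c1=0 → after 1×micro: 5/8; S1 reads c2=-2 → after 1×micro: 1; S2 reads c1=0 → after 1×micro: 4 ⇒ (c0=5/8, c1=1, c2=4)
[Jacobi] macro 5: S0 reads c1=1 → after 1×micro: 21/16; S1 reads c2=4 → after 1×micro: 0; S2 reads c1=1 → after 1×micro: -2 ⇒ (c0=21/16, c1=0, c2=-2)
[Jacobi] macro 6: S0 reads c1=0 → after 1×micro: 21/32; S1 reads c2=-2 → after 1×micro: 1; S2 reads c1=0 → after 1×micro: 4 ⇒ (c0=21/32, c1=1, c2=4)
[Jacobi] macro 7: S0 reads c1=1 → after 1×micro: 85/64; S1 reads c2=4 → after 1×micro: 0; S2 reads c1=1 → after 1×micro: -2 ⇒ (c0=85/64, c1=0, c2=-2)
[Jacobi] macro 8: S0 reads c1=0 → after 1×micro: 85/128; S1 reads c2=-2 → after 1×micro: 1; S2 reads c1=0 → after 1×micro: 4 ⇒ (c0=85/128, c1=1, c2=4)
[Gauss-Seidel] macro 1: S0 reads c1=1 → after 1×micro: 1; S1 reads c2=4 → after 1×micro: 0; S2 reads c1=0 → after 1×micro: 4 ⇒ (c0=1, c1=0, c2=4)
[Gauss-Seidel] macro 2: S0 reads c1=0 → after 1×micro: 1/2; S1 reads c2=4 → after 1×micro: 1; S2 reads c1=1 → after 1×micro: -2 ⇒ (c0=1/2, c1=1, c2=-2)
[Gauss-Seidel] macro 3: S0 reads c1=1 → after 1×micro: 5/4; S1 reads c2=-2 → after 1×micro: 0; S2 reads c1=0 → after 1×micro: 4 ⇒ (c0=5/4, c1=0, c2=4)
[Gauss-Seidel] macro 4: S0 reads c1=0 → after 1×micro: 5/8; S1 reads c2=4 → after 1×micro: 1; S2 reads c1=1 → after 1×micro: -2 ⇒ (c0=5/8, c1=1, c2=-2)
[Gauss-Seidel] macro 5: S0 reads c1=1 → after 1×micro: 21/16; S1 reads c2=-2 → after 1×micro: 0; S2 reads c1=0 → after 1×micro: 4 ⇒ (c0=21/16, c1=0, c2=4)
[Gauss-Seidel] macro 6: S0 reads c1=0 → after 1×micro: 21/32; S1 reads c2=4 → after 1×micro: 1; S2 reads c1=1 → after 1×micro: -2 ⇒ (c0=21/32, c1=1, c2=-2)
[Gauss-Seidel] macro 7: S0 reads c1=1 → after 1×micro: 85/64; S1 reads c2=-2 → after 1×micro: 0; S2 reads c1=0 → after 1×micro: 4 ⇒ (c0=85/64, c1=0, c2=4)
[Gauss-Seidel] macro 8: S0 reads c1=0 → after 1×micro: 85/128; S1 reads c2=4 → after 1×micro: 1; S2 reads c1=1 → after 1×micro: -2 ⇒ (c0=85/128, c1=1, c2=-2)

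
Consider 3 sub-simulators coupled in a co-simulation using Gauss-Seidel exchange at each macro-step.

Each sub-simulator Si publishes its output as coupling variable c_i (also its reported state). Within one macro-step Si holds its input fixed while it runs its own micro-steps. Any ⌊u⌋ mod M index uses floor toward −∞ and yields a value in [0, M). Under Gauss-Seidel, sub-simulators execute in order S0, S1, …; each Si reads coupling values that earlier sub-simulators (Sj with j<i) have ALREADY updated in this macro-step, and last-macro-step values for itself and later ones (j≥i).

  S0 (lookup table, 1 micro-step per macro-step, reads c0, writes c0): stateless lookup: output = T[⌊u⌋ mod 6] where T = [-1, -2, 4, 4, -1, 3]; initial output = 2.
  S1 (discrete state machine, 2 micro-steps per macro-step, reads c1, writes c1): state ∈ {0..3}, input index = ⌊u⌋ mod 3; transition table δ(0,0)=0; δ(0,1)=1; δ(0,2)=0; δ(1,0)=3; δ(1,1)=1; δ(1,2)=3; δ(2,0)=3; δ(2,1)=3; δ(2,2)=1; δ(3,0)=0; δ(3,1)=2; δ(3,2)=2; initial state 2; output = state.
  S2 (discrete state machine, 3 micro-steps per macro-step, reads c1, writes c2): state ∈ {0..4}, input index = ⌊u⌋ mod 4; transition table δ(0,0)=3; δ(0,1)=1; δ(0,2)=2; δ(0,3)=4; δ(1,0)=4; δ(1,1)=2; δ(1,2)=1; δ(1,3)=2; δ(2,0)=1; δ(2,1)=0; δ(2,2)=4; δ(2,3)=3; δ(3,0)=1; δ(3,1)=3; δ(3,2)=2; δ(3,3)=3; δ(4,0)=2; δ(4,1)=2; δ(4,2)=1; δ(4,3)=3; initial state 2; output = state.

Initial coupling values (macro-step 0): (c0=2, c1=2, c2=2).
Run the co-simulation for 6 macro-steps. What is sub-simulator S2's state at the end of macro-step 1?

S2 state at macro-step 1 = 3

macro 1: S0 reads c0=2 → after 1×micro: 4; S1 reads c1=2 → after 2×micro: 3; S2 reads c1=3 → after 3×micro: 3 ⇒ (c0=4, c1=3, c2=3)
macro 2: S0 reads c0=4 → after 1×micro: -1; S1 reads c1=3 → after 2×micro: 0; S2 reads c1=0 → after 3×micro: 2 ⇒ (c0=-1, c1=0, c2=2)
macro 3: S0 reads c0=-1 → after 1×micro: 3; S1 reads c1=0 → after 2×micro: 0; S2 reads c1=0 → after 3×micro: 2 ⇒ (c0=3, c1=0, c2=2)
macro 4: S0 reads c0=3 → after 1×micro: 4; S1 reads c1=0 → after 2×micro: 0; S2 reads c1=0 → after 3×micro: 2 ⇒ (c0=4, c1=0, c2=2)
macro 5: S0 reads c0=4 → after 1×micro: -1; S1 reads c1=0 → after 2×micro: 0; S2 reads c1=0 → after 3×micro: 2 ⇒ (c0=-1, c1=0, c2=2)
macro 6: S0 reads c0=-1 → after 1×micro: 3; S1 reads c1=0 → after 2×micro: 0; S2 reads c1=0 → after 3×micro: 2 ⇒ (c0=3, c1=0, c2=2)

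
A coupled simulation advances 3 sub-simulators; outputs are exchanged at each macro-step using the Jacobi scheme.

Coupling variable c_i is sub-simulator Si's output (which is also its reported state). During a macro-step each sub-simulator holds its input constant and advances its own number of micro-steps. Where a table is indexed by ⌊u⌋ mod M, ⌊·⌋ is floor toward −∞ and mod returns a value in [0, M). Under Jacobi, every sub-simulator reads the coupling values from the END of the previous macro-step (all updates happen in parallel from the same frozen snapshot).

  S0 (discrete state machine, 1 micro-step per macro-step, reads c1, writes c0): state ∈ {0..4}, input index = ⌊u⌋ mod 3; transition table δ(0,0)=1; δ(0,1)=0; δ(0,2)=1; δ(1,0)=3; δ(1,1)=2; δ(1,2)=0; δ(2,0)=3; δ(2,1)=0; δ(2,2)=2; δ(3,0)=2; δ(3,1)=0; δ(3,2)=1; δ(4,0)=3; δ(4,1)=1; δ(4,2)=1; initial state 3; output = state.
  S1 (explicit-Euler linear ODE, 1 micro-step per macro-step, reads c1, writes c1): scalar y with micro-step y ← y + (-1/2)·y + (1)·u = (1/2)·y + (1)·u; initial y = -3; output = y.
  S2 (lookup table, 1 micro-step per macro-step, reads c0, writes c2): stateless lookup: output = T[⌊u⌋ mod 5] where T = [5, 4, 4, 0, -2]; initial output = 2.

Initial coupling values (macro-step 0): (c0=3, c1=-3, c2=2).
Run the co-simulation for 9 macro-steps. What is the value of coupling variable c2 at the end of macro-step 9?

macro 1: S0 reads c1=-3 → after 1×micro: 2; S1 reads c1=-3 → after 1×micro: -9/2; S2 reads c0=3 → after 1×micro: 0 ⇒ (c0=2, c1=-9/2, c2=0)
macro 2: S0 reads c1=-9/2 → after 1×micro: 0; S1 reads c1=-9/2 → after 1×micro: -27/4; S2 reads c0=2 → after 1×micro: 4 ⇒ (c0=0, c1=-27/4, c2=4)
macro 3: S0 reads c1=-27/4 → after 1×micro: 1; S1 reads c1=-27/4 → after 1×micro: -81/8; S2 reads c0=0 → after 1×micro: 5 ⇒ (c0=1, c1=-81/8, c2=5)
macro 4: S0 reads c1=-81/8 → after 1×micro: 2; S1 reads c1=-81/8 → after 1×micro: -243/16; S2 reads c0=1 → after 1×micro: 4 ⇒ (c0=2, c1=-243/16, c2=4)
macro 5: S0 reads c1=-243/16 → after 1×micro: 2; S1 reads c1=-243/16 → after 1×micro: -729/32; S2 reads c0=2 → after 1×micro: 4 ⇒ (c0=2, c1=-729/32, c2=4)
macro 6: S0 reads c1=-729/32 → after 1×micro: 0; S1 reads c1=-729/32 → after 1×micro: -2187/64; S2 reads c0=2 → after 1×micro: 4 ⇒ (c0=0, c1=-2187/64, c2=4)
macro 7: S0 reads c1=-2187/64 → after 1×micro: 0; S1 reads c1=-2187/64 → after 1×micro: -6561/128; S2 reads c0=0 → after 1×micro: 5 ⇒ (c0=0, c1=-6561/128, c2=5)
macro 8: S0 reads c1=-6561/128 → after 1×micro: 1; S1 reads c1=-6561/128 → after 1×micro: -19683/256; S2 reads c0=0 → after 1×micro: 5 ⇒ (c0=1, c1=-19683/256, c2=5)
macro 9: S0 reads c1=-19683/256 → after 1×micro: 2; S1 reads c1=-19683/256 → after 1×micro: -59049/512; S2 reads c0=1 → after 1×micro: 4 ⇒ (c0=2, c1=-59049/512, c2=4)

c2 at macro-step 9 = 4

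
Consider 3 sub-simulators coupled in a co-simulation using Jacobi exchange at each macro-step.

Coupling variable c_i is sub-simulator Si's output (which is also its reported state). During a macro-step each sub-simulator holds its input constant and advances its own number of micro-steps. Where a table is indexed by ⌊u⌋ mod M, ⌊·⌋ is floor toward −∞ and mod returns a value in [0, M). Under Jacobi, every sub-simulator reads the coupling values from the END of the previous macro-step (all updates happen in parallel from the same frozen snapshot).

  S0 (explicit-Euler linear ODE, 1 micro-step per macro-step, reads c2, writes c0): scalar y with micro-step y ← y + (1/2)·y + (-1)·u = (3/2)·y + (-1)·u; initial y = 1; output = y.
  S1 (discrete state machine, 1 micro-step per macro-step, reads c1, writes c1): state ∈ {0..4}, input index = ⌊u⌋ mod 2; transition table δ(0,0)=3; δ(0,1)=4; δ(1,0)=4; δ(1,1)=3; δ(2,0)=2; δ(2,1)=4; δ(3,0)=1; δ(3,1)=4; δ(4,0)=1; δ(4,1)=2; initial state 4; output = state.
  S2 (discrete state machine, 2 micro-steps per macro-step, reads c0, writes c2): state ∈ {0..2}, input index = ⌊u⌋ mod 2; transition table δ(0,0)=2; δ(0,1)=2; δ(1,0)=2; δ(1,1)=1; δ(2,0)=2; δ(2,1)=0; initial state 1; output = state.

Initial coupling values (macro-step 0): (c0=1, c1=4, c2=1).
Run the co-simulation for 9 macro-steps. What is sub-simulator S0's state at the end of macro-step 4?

macro 1: S0 reads c2=1 → after 1×micro: 1/2; S1 reads c1=4 → after 1×micro: 1; S2 reads c0=1 → after 2×micro: 1 ⇒ (c0=1/2, c1=1, c2=1)
macro 2: S0 reads c2=1 → after 1×micro: -1/4; S1 reads c1=1 → after 1×micro: 3; S2 reads c0=1/2 → after 2×micro: 2 ⇒ (c0=-1/4, c1=3, c2=2)
macro 3: S0 reads c2=2 → after 1×micro: -19/8; S1 reads c1=3 → after 1×micro: 4; S2 reads c0=-1/4 → after 2×micro: 2 ⇒ (c0=-19/8, c1=4, c2=2)
macro 4: S0 reads c2=2 → after 1×micro: -89/16; S1 reads c1=4 → after 1×micro: 1; S2 reads c0=-19/8 → after 2×micro: 2 ⇒ (c0=-89/16, c1=1, c2=2)
macro 5: S0 reads c2=2 → after 1×micro: -331/32; S1 reads c1=1 → after 1×micro: 3; S2 reads c0=-89/16 → after 2×micro: 2 ⇒ (c0=-331/32, c1=3, c2=2)
macro 6: S0 reads c2=2 → after 1×micro: -1121/64; S1 reads c1=3 → after 1×micro: 4; S2 reads c0=-331/32 → after 2×micro: 2 ⇒ (c0=-1121/64, c1=4, c2=2)
macro 7: S0 reads c2=2 → after 1×micro: -3619/128; S1 reads c1=4 → after 1×micro: 1; S2 reads c0=-1121/64 → after 2×micro: 2 ⇒ (c0=-3619/128, c1=1, c2=2)
macro 8: S0 reads c2=2 → after 1×micro: -11369/256; S1 reads c1=1 → after 1×micro: 3; S2 reads c0=-3619/128 → after 2×micro: 2 ⇒ (c0=-11369/256, c1=3, c2=2)
macro 9: S0 reads c2=2 → after 1×micro: -35131/512; S1 reads c1=3 → after 1×micro: 4; S2 reads c0=-11369/256 → after 2×micro: 2 ⇒ (c0=-35131/512, c1=4, c2=2)

S0 state at macro-step 4 = -89/16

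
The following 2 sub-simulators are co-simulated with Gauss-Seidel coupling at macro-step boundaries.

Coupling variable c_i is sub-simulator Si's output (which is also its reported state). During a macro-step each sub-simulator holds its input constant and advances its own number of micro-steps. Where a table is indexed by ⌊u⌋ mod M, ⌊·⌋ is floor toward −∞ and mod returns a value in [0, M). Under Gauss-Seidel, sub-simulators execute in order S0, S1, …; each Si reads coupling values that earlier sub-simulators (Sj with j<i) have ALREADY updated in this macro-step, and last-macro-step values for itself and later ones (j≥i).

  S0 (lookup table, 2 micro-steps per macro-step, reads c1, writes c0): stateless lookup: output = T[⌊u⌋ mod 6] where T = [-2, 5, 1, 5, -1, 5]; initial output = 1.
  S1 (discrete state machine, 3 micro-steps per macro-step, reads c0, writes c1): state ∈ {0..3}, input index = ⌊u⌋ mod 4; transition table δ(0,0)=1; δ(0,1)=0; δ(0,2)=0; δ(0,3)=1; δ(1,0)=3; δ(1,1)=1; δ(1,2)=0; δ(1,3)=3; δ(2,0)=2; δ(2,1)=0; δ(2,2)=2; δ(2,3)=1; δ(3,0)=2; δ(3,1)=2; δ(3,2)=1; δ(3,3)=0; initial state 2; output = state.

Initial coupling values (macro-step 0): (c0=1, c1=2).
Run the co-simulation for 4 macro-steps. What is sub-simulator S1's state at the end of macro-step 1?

S1 state at macro-step 1 = 0

macro 1: S0 reads c1=2 → after 2×micro: 1; S1 reads c0=1 → after 3×micro: 0 ⇒ (c0=1, c1=0)
macro 2: S0 reads c1=0 → after 2×micro: -2; S1 reads c0=-2 → after 3×micro: 0 ⇒ (c0=-2, c1=0)
macro 3: S0 reads c1=0 → after 2×micro: -2; S1 reads c0=-2 → after 3×micro: 0 ⇒ (c0=-2, c1=0)
macro 4: S0 reads c1=0 → after 2×micro: -2; S1 reads c0=-2 → after 3×micro: 0 ⇒ (c0=-2, c1=0)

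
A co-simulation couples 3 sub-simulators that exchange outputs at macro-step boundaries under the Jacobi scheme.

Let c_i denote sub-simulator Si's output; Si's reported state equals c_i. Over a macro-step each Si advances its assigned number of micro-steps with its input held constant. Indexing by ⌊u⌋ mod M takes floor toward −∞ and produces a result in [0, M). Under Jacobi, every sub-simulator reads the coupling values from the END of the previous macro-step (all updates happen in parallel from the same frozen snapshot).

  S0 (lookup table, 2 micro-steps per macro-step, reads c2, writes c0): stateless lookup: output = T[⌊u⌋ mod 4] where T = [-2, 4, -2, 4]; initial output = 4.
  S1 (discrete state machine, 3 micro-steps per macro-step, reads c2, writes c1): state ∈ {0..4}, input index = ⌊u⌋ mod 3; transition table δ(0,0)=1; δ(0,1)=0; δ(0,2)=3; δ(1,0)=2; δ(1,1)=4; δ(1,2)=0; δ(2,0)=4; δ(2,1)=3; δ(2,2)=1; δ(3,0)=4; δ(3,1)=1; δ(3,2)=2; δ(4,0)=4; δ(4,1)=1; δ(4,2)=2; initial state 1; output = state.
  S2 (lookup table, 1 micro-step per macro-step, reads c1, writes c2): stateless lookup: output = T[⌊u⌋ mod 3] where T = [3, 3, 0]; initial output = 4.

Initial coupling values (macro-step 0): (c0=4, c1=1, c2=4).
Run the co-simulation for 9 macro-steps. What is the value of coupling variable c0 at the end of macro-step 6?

c0 at macro-step 6 = 4

macro 1: S0 reads c2=4 → after 2×micro: -2; S1 reads c2=4 → after 3×micro: 4; S2 reads c1=1 → after 1×micro: 3 ⇒ (c0=-2, c1=4, c2=3)
macro 2: S0 reads c2=3 → after 2×micro: 4; S1 reads c2=3 → after 3×micro: 4; S2 reads c1=4 → after 1×micro: 3 ⇒ (c0=4, c1=4, c2=3)
macro 3: S0 reads c2=3 → after 2×micro: 4; S1 reads c2=3 → after 3×micro: 4; S2 reads c1=4 → after 1×micro: 3 ⇒ (c0=4, c1=4, c2=3)
macro 4: S0 reads c2=3 → after 2×micro: 4; S1 reads c2=3 → after 3×micro: 4; S2 reads c1=4 → after 1×micro: 3 ⇒ (c0=4, c1=4, c2=3)
macro 5: S0 reads c2=3 → after 2×micro: 4; S1 reads c2=3 → after 3×micro: 4; S2 reads c1=4 → after 1×micro: 3 ⇒ (c0=4, c1=4, c2=3)
macro 6: S0 reads c2=3 → after 2×micro: 4; S1 reads c2=3 → after 3×micro: 4; S2 reads c1=4 → after 1×micro: 3 ⇒ (c0=4, c1=4, c2=3)
macro 7: S0 reads c2=3 → after 2×micro: 4; S1 reads c2=3 → after 3×micro: 4; S2 reads c1=4 → after 1×micro: 3 ⇒ (c0=4, c1=4, c2=3)
macro 8: S0 reads c2=3 → after 2×micro: 4; S1 reads c2=3 → after 3×micro: 4; S2 reads c1=4 → after 1×micro: 3 ⇒ (c0=4, c1=4, c2=3)
macro 9: S0 reads c2=3 → after 2×micro: 4; S1 reads c2=3 → after 3×micro: 4; S2 reads c1=4 → after 1×micro: 3 ⇒ (c0=4, c1=4, c2=3)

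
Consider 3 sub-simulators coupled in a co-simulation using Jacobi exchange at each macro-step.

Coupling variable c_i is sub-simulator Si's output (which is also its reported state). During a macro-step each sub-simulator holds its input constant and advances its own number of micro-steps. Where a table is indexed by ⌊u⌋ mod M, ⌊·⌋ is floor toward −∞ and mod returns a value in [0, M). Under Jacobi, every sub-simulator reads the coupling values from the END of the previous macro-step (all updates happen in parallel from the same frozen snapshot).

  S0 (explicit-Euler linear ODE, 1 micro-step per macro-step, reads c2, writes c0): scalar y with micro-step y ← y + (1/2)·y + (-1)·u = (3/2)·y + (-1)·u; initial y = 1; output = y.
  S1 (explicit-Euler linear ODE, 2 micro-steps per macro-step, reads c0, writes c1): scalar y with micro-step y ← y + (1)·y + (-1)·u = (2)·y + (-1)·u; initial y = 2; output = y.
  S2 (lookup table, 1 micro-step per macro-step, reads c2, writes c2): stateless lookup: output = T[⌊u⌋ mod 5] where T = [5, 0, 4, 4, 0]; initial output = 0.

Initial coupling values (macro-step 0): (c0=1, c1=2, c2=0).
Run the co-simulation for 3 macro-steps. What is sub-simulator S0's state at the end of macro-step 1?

macro 1: S0 reads c2=0 → after 1×micro: 3/2; S1 reads c0=1 → after 2×micro: 5; S2 reads c2=0 → after 1×micro: 5 ⇒ (c0=3/2, c1=5, c2=5)
macro 2: S0 reads c2=5 → after 1×micro: -11/4; S1 reads c0=3/2 → after 2×micro: 31/2; S2 reads c2=5 → after 1×micro: 5 ⇒ (c0=-11/4, c1=31/2, c2=5)
macro 3: S0 reads c2=5 → after 1×micro: -73/8; S1 reads c0=-11/4 → after 2×micro: 281/4; S2 reads c2=5 → after 1×micro: 5 ⇒ (c0=-73/8, c1=281/4, c2=5)

S0 state at macro-step 1 = 3/2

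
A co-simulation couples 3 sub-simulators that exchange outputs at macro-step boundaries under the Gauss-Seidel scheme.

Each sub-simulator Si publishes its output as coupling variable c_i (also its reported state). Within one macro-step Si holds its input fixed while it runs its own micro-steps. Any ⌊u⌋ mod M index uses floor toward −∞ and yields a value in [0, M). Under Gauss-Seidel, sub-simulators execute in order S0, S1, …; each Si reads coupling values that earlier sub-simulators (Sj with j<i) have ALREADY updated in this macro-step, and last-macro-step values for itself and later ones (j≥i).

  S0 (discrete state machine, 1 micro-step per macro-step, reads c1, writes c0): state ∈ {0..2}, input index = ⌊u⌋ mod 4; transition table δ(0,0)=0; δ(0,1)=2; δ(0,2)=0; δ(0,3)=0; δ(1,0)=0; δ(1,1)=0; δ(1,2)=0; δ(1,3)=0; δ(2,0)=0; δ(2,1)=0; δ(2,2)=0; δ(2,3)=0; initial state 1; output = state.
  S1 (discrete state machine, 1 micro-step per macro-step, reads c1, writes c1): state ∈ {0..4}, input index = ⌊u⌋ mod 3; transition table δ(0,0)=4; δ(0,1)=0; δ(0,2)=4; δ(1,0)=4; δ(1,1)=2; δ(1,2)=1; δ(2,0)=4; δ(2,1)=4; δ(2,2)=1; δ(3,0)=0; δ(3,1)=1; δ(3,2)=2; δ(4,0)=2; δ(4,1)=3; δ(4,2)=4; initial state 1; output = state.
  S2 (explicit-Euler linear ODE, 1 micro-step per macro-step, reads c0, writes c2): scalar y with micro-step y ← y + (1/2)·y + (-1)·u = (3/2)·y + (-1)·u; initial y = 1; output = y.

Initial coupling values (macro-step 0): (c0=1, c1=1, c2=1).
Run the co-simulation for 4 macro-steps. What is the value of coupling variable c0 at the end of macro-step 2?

macro 1: S0 reads c1=1 → after 1×micro: 0; S1 reads c1=1 → after 1×micro: 2; S2 reads c0=0 → after 1×micro: 3/2 ⇒ (c0=0, c1=2, c2=3/2)
macro 2: S0 reads c1=2 → after 1×micro: 0; S1 reads c1=2 → after 1×micro: 1; S2 reads c0=0 → after 1×micro: 9/4 ⇒ (c0=0, c1=1, c2=9/4)
macro 3: S0 reads c1=1 → after 1×micro: 2; S1 reads c1=1 → after 1×micro: 2; S2 reads c0=2 → after 1×micro: 11/8 ⇒ (c0=2, c1=2, c2=11/8)
macro 4: S0 reads c1=2 → after 1×micro: 0; S1 reads c1=2 → after 1×micro: 1; S2 reads c0=0 → after 1×micro: 33/16 ⇒ (c0=0, c1=1, c2=33/16)

c0 at macro-step 2 = 0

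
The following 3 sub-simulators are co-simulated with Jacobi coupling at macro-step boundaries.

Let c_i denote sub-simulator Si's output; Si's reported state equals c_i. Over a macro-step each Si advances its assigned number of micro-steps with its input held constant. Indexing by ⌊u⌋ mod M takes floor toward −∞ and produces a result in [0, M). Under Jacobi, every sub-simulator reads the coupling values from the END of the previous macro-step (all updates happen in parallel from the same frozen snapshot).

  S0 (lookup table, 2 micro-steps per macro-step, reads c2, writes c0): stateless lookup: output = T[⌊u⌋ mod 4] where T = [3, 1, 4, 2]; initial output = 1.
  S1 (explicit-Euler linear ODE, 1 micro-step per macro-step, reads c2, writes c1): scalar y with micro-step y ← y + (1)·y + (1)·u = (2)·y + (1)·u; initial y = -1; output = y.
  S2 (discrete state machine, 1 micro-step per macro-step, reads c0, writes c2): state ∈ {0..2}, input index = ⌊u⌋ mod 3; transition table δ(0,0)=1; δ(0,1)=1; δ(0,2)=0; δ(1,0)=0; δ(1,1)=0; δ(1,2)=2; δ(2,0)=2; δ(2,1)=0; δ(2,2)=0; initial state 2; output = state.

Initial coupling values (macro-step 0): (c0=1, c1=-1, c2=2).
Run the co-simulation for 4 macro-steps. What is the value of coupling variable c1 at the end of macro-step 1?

macro 1: S0 reads c2=2 → after 2×micro: 4; S1 reads c2=2 → after 1×micro: 0; S2 reads c0=1 → after 1×micro: 0 ⇒ (c0=4, c1=0, c2=0)
macro 2: S0 reads c2=0 → after 2×micro: 3; S1 reads c2=0 → after 1×micro: 0; S2 reads c0=4 → after 1×micro: 1 ⇒ (c0=3, c1=0, c2=1)
macro 3: S0 reads c2=1 → after 2×micro: 1; S1 reads c2=1 → after 1×micro: 1; S2 reads c0=3 → after 1×micro: 0 ⇒ (c0=1, c1=1, c2=0)
macro 4: S0 reads c2=0 → after 2×micro: 3; S1 reads c2=0 → after 1×micro: 2; S2 reads c0=1 → after 1×micro: 1 ⇒ (c0=3, c1=2, c2=1)

c1 at macro-step 1 = 0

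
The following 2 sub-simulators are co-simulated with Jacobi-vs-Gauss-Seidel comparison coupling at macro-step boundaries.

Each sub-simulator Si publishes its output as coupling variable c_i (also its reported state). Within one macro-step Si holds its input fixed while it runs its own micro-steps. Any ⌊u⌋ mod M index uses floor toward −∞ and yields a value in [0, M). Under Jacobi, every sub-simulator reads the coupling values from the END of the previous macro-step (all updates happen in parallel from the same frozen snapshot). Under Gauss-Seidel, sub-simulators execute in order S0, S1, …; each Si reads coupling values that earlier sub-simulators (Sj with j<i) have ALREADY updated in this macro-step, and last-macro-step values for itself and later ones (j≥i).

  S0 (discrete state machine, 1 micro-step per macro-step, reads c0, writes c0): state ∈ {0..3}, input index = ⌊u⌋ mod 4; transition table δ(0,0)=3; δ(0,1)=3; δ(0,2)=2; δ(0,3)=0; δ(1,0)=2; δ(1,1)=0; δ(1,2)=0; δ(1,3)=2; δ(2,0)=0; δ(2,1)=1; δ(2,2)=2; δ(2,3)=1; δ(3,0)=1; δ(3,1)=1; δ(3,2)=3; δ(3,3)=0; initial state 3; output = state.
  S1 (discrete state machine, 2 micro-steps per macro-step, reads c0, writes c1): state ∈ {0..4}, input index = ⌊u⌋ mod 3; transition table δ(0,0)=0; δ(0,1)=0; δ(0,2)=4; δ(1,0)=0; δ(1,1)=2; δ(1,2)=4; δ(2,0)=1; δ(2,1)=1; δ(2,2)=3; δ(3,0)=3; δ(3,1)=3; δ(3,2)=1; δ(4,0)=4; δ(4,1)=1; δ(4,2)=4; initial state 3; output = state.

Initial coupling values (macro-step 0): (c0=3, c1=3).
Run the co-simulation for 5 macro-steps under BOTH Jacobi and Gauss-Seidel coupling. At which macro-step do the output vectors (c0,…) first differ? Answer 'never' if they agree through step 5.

[Jacobi] macro 1: S0 reads c0=3 → after 1×micro: 0; S1 reads c0=3 → after 2×micro: 3 ⇒ (c0=0, c1=3)
[Jacobi] macro 2: S0 reads c0=0 → after 1×micro: 3; S1 reads c0=0 → after 2×micro: 3 ⇒ (c0=3, c1=3)
[Jacobi] macro 3: S0 reads c0=3 → after 1×micro: 0; S1 reads c0=3 → after 2×micro: 3 ⇒ (c0=0, c1=3)
[Jacobi] macro 4: S0 reads c0=0 → after 1×micro: 3; S1 reads c0=0 → after 2×micro: 3 ⇒ (c0=3, c1=3)
[Jacobi] macro 5: S0 reads c0=3 → after 1×micro: 0; S1 reads c0=3 → after 2×micro: 3 ⇒ (c0=0, c1=3)
[Gauss-Seidel] macro 1: S0 reads c0=3 → after 1×micro: 0; S1 reads c0=0 → after 2×micro: 3 ⇒ (c0=0, c1=3)
[Gauss-Seidel] macro 2: S0 reads c0=0 → after 1×micro: 3; S1 reads c0=3 → after 2×micro: 3 ⇒ (c0=3, c1=3)
[Gauss-Seidel] macro 3: S0 reads c0=3 → after 1×micro: 0; S1 reads c0=0 → after 2×micro: 3 ⇒ (c0=0, c1=3)
[Gauss-Seidel] macro 4: S0 reads c0=0 → after 1×micro: 3; S1 reads c0=3 → after 2×micro: 3 ⇒ (c0=3, c1=3)
[Gauss-Seidel] macro 5: S0 reads c0=3 → after 1×micro: 0; S1 reads c0=0 → after 2×micro: 3 ⇒ (c0=0, c1=3)

first divergence at macro-step: never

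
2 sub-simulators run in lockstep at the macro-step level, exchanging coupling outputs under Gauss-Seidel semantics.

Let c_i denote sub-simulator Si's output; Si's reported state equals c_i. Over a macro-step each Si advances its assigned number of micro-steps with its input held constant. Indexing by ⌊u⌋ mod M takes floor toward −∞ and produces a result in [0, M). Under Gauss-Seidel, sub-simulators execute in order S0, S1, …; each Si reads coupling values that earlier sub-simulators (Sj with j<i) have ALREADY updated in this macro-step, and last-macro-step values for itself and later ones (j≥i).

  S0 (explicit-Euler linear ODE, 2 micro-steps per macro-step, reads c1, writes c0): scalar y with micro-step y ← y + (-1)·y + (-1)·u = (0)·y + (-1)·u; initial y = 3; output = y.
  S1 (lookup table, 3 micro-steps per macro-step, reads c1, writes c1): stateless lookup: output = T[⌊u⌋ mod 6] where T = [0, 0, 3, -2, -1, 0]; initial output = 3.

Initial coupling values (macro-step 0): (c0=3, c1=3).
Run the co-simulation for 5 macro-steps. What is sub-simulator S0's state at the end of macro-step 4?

macro 1: S0 reads c1=3 → after 2×micro: -3; S1 reads c1=3 → after 3×micro: -2 ⇒ (c0=-3, c1=-2)
macro 2: S0 reads c1=-2 → after 2×micro: 2; S1 reads c1=-2 → after 3×micro: -1 ⇒ (c0=2, c1=-1)
macro 3: S0 reads c1=-1 → after 2×micro: 1; S1 reads c1=-1 → after 3×micro: 0 ⇒ (c0=1, c1=0)
macro 4: S0 reads c1=0 → after 2×micro: 0; S1 reads c1=0 → after 3×micro: 0 ⇒ (c0=0, c1=0)
macro 5: S0 reads c1=0 → after 2×micro: 0; S1 reads c1=0 → after 3×micro: 0 ⇒ (c0=0, c1=0)

S0 state at macro-step 4 = 0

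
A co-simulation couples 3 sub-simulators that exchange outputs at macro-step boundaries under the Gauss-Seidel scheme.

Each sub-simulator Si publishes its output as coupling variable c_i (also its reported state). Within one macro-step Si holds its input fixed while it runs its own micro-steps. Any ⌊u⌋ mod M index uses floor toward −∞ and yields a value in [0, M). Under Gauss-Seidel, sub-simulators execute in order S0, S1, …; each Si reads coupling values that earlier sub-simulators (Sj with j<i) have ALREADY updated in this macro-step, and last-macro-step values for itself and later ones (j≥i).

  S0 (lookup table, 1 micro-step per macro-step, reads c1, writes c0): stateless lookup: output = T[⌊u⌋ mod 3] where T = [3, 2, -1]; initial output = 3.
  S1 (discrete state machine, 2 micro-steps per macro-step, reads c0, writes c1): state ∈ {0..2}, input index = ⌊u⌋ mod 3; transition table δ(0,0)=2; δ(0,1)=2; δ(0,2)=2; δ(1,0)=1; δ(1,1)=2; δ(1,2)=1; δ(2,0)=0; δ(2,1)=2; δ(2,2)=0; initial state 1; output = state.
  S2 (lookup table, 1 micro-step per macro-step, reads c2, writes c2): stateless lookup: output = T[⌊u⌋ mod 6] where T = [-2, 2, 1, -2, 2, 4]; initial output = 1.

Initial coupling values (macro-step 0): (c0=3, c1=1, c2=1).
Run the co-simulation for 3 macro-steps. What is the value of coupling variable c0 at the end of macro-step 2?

macro 1: S0 reads c1=1 → after 1×micro: 2; S1 reads c0=2 → after 2×micro: 1; S2 reads c2=1 → after 1×micro: 2 ⇒ (c0=2, c1=1, c2=2)
macro 2: S0 reads c1=1 → after 1×micro: 2; S1 reads c0=2 → after 2×micro: 1; S2 reads c2=2 → after 1×micro: 1 ⇒ (c0=2, c1=1, c2=1)
macro 3: S0 reads c1=1 → after 1×micro: 2; S1 reads c0=2 → after 2×micro: 1; S2 reads c2=1 → after 1×micro: 2 ⇒ (c0=2, c1=1, c2=2)

c0 at macro-step 2 = 2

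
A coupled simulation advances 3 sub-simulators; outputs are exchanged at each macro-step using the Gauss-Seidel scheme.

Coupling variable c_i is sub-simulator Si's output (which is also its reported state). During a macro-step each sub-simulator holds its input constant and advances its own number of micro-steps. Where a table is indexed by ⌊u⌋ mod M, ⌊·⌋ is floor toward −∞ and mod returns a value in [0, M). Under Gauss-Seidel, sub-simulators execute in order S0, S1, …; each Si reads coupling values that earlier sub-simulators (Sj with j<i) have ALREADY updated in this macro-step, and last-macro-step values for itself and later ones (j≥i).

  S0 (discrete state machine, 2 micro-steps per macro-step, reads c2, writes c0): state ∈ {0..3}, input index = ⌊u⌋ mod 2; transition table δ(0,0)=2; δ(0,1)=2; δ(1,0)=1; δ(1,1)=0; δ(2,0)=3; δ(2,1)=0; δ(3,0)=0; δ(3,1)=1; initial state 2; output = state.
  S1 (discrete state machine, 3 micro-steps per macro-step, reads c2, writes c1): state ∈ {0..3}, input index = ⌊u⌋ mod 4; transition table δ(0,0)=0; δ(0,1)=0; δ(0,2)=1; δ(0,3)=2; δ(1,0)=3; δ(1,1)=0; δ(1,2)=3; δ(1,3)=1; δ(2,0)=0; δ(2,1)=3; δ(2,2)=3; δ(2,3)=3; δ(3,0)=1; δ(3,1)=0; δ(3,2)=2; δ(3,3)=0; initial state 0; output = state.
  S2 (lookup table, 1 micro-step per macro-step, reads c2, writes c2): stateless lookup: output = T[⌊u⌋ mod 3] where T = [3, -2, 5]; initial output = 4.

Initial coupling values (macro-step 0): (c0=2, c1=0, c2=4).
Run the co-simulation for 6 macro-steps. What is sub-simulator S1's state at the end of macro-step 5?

macro 1: S0 reads c2=4 → after 2×micro: 0; S1 reads c2=4 → after 3×micro: 0; S2 reads c2=4 → after 1×micro: -2 ⇒ (c0=0, c1=0, c2=-2)
macro 2: S0 reads c2=-2 → after 2×micro: 3; S1 reads c2=-2 → after 3×micro: 2; S2 reads c2=-2 → after 1×micro: -2 ⇒ (c0=3, c1=2, c2=-2)
macro 3: S0 reads c2=-2 → after 2×micro: 2; S1 reads c2=-2 → after 3×micro: 3; S2 reads c2=-2 → after 1×micro: -2 ⇒ (c0=2, c1=3, c2=-2)
macro 4: S0 reads c2=-2 → after 2×micro: 0; S1 reads c2=-2 → after 3×micro: 2; S2 reads c2=-2 → after 1×micro: -2 ⇒ (c0=0, c1=2, c2=-2)
macro 5: S0 reads c2=-2 → after 2×micro: 3; S1 reads c2=-2 → after 3×micro: 3; S2 reads c2=-2 → after 1×micro: -2 ⇒ (c0=3, c1=3, c2=-2)
macro 6: S0 reads c2=-2 → after 2×micro: 2; S1 reads c2=-2 → after 3×micro: 2; S2 reads c2=-2 → after 1×micro: -2 ⇒ (c0=2, c1=2, c2=-2)

S1 state at macro-step 5 = 3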